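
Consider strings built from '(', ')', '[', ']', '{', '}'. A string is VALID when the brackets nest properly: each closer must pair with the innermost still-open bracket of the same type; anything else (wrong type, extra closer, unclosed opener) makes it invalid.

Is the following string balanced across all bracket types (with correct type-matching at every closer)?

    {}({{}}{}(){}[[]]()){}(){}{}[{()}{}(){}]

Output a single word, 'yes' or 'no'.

pos 0: push '{'; stack = {
pos 1: '}' matches '{'; pop; stack = (empty)
pos 2: push '('; stack = (
pos 3: push '{'; stack = ({
pos 4: push '{'; stack = ({{
pos 5: '}' matches '{'; pop; stack = ({
pos 6: '}' matches '{'; pop; stack = (
pos 7: push '{'; stack = ({
pos 8: '}' matches '{'; pop; stack = (
pos 9: push '('; stack = ((
pos 10: ')' matches '('; pop; stack = (
pos 11: push '{'; stack = ({
pos 12: '}' matches '{'; pop; stack = (
pos 13: push '['; stack = ([
pos 14: push '['; stack = ([[
pos 15: ']' matches '['; pop; stack = ([
pos 16: ']' matches '['; pop; stack = (
pos 17: push '('; stack = ((
pos 18: ')' matches '('; pop; stack = (
pos 19: ')' matches '('; pop; stack = (empty)
pos 20: push '{'; stack = {
pos 21: '}' matches '{'; pop; stack = (empty)
pos 22: push '('; stack = (
pos 23: ')' matches '('; pop; stack = (empty)
pos 24: push '{'; stack = {
pos 25: '}' matches '{'; pop; stack = (empty)
pos 26: push '{'; stack = {
pos 27: '}' matches '{'; pop; stack = (empty)
pos 28: push '['; stack = [
pos 29: push '{'; stack = [{
pos 30: push '('; stack = [{(
pos 31: ')' matches '('; pop; stack = [{
pos 32: '}' matches '{'; pop; stack = [
pos 33: push '{'; stack = [{
pos 34: '}' matches '{'; pop; stack = [
pos 35: push '('; stack = [(
pos 36: ')' matches '('; pop; stack = [
pos 37: push '{'; stack = [{
pos 38: '}' matches '{'; pop; stack = [
pos 39: ']' matches '['; pop; stack = (empty)
end: stack empty → VALID
Verdict: properly nested → yes

Answer: yes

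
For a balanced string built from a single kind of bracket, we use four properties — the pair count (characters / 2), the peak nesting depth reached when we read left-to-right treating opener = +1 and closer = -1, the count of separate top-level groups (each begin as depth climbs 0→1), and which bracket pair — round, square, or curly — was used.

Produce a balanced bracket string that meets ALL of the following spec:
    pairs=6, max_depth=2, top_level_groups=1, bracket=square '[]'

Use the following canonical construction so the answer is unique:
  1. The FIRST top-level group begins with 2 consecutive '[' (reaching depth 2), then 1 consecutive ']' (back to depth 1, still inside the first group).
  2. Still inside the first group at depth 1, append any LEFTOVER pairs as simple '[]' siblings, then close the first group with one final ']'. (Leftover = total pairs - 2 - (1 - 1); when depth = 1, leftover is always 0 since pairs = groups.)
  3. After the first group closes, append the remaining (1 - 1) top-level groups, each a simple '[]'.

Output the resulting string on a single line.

Spec: pairs=6 depth=2 groups=1
Leftover pairs = 6 - 2 - (1-1) = 4
First group: deep chain of depth 2 + 4 sibling pairs
Remaining 0 groups: simple '[]' each

Answer: [[][][][][]]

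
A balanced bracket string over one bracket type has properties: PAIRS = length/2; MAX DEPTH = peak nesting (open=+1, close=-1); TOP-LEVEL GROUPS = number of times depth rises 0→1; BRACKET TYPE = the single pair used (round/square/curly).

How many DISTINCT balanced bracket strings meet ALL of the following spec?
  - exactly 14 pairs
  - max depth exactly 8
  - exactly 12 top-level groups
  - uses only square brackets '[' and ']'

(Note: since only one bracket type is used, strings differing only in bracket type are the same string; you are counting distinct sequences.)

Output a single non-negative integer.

Spec: pairs=14 depth=8 groups=12
Count(depth <= 8) = 90
Count(depth <= 7) = 90
Count(depth == 8) = 90 - 90 = 0

Answer: 0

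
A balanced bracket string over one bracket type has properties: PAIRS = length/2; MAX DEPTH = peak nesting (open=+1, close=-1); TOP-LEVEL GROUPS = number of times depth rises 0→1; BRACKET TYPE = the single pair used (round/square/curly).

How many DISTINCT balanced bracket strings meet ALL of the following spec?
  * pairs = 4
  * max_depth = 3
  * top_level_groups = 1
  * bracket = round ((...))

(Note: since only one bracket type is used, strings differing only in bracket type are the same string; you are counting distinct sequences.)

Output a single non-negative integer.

Answer: 3

Derivation:
Spec: pairs=4 depth=3 groups=1
Count(depth <= 3) = 4
Count(depth <= 2) = 1
Count(depth == 3) = 4 - 1 = 3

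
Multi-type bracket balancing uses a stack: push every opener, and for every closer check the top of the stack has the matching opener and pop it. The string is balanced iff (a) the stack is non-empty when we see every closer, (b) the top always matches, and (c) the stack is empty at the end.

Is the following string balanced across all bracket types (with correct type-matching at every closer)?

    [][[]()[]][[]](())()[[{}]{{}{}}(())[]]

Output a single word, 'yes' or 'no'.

Answer: yes

Derivation:
pos 0: push '['; stack = [
pos 1: ']' matches '['; pop; stack = (empty)
pos 2: push '['; stack = [
pos 3: push '['; stack = [[
pos 4: ']' matches '['; pop; stack = [
pos 5: push '('; stack = [(
pos 6: ')' matches '('; pop; stack = [
pos 7: push '['; stack = [[
pos 8: ']' matches '['; pop; stack = [
pos 9: ']' matches '['; pop; stack = (empty)
pos 10: push '['; stack = [
pos 11: push '['; stack = [[
pos 12: ']' matches '['; pop; stack = [
pos 13: ']' matches '['; pop; stack = (empty)
pos 14: push '('; stack = (
pos 15: push '('; stack = ((
pos 16: ')' matches '('; pop; stack = (
pos 17: ')' matches '('; pop; stack = (empty)
pos 18: push '('; stack = (
pos 19: ')' matches '('; pop; stack = (empty)
pos 20: push '['; stack = [
pos 21: push '['; stack = [[
pos 22: push '{'; stack = [[{
pos 23: '}' matches '{'; pop; stack = [[
pos 24: ']' matches '['; pop; stack = [
pos 25: push '{'; stack = [{
pos 26: push '{'; stack = [{{
pos 27: '}' matches '{'; pop; stack = [{
pos 28: push '{'; stack = [{{
pos 29: '}' matches '{'; pop; stack = [{
pos 30: '}' matches '{'; pop; stack = [
pos 31: push '('; stack = [(
pos 32: push '('; stack = [((
pos 33: ')' matches '('; pop; stack = [(
pos 34: ')' matches '('; pop; stack = [
pos 35: push '['; stack = [[
pos 36: ']' matches '['; pop; stack = [
pos 37: ']' matches '['; pop; stack = (empty)
end: stack empty → VALID
Verdict: properly nested → yes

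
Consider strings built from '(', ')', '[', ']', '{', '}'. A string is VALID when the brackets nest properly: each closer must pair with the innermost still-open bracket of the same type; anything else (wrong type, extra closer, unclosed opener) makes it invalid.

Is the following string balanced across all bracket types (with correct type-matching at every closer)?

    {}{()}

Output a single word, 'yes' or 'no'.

Answer: yes

Derivation:
pos 0: push '{'; stack = {
pos 1: '}' matches '{'; pop; stack = (empty)
pos 2: push '{'; stack = {
pos 3: push '('; stack = {(
pos 4: ')' matches '('; pop; stack = {
pos 5: '}' matches '{'; pop; stack = (empty)
end: stack empty → VALID
Verdict: properly nested → yes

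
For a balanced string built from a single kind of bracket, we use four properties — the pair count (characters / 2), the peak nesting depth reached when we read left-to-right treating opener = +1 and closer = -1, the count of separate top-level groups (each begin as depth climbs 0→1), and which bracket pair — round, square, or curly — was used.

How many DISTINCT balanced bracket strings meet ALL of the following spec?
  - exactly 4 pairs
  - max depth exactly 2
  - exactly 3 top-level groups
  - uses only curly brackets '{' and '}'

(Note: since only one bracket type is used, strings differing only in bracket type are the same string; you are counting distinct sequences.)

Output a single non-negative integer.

Answer: 3

Derivation:
Spec: pairs=4 depth=2 groups=3
Count(depth <= 2) = 3
Count(depth <= 1) = 0
Count(depth == 2) = 3 - 0 = 3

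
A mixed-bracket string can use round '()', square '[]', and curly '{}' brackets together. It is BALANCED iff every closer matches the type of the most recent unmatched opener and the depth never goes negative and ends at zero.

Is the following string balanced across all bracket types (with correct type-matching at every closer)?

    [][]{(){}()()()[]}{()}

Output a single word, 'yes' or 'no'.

Answer: yes

Derivation:
pos 0: push '['; stack = [
pos 1: ']' matches '['; pop; stack = (empty)
pos 2: push '['; stack = [
pos 3: ']' matches '['; pop; stack = (empty)
pos 4: push '{'; stack = {
pos 5: push '('; stack = {(
pos 6: ')' matches '('; pop; stack = {
pos 7: push '{'; stack = {{
pos 8: '}' matches '{'; pop; stack = {
pos 9: push '('; stack = {(
pos 10: ')' matches '('; pop; stack = {
pos 11: push '('; stack = {(
pos 12: ')' matches '('; pop; stack = {
pos 13: push '('; stack = {(
pos 14: ')' matches '('; pop; stack = {
pos 15: push '['; stack = {[
pos 16: ']' matches '['; pop; stack = {
pos 17: '}' matches '{'; pop; stack = (empty)
pos 18: push '{'; stack = {
pos 19: push '('; stack = {(
pos 20: ')' matches '('; pop; stack = {
pos 21: '}' matches '{'; pop; stack = (empty)
end: stack empty → VALID
Verdict: properly nested → yes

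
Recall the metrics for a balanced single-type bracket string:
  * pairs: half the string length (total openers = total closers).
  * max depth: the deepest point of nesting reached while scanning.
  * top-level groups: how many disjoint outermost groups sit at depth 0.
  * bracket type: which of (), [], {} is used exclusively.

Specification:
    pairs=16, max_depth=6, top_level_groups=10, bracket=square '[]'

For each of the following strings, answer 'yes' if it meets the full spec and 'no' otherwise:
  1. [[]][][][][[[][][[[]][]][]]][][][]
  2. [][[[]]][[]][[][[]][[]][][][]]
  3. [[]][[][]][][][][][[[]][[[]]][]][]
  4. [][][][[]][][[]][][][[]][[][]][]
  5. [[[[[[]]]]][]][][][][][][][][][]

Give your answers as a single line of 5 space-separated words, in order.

String 1 '[[]][][][][[[][][[[]][]][]]][][][]': depth seq [1 2 1 0 1 0 1 0 1 0 1 2 3 2 3 2 3 4 5 4 3 4 3 2 3 2 1 0 1 0 1 0 1 0]
  -> pairs=17 depth=5 groups=8 -> no
String 2 '[][[[]]][[]][[][[]][[]][][][]]': depth seq [1 0 1 2 3 2 1 0 1 2 1 0 1 2 1 2 3 2 1 2 3 2 1 2 1 2 1 2 1 0]
  -> pairs=15 depth=3 groups=4 -> no
String 3 '[[]][[][]][][][][][[[]][[[]]][]][]': depth seq [1 2 1 0 1 2 1 2 1 0 1 0 1 0 1 0 1 0 1 2 3 2 1 2 3 4 3 2 1 2 1 0 1 0]
  -> pairs=17 depth=4 groups=8 -> no
String 4 '[][][][[]][][[]][][][[]][[][]][]': depth seq [1 0 1 0 1 0 1 2 1 0 1 0 1 2 1 0 1 0 1 0 1 2 1 0 1 2 1 2 1 0 1 0]
  -> pairs=16 depth=2 groups=11 -> no
String 5 '[[[[[[]]]]][]][][][][][][][][][]': depth seq [1 2 3 4 5 6 5 4 3 2 1 2 1 0 1 0 1 0 1 0 1 0 1 0 1 0 1 0 1 0 1 0]
  -> pairs=16 depth=6 groups=10 -> yes

Answer: no no no no yes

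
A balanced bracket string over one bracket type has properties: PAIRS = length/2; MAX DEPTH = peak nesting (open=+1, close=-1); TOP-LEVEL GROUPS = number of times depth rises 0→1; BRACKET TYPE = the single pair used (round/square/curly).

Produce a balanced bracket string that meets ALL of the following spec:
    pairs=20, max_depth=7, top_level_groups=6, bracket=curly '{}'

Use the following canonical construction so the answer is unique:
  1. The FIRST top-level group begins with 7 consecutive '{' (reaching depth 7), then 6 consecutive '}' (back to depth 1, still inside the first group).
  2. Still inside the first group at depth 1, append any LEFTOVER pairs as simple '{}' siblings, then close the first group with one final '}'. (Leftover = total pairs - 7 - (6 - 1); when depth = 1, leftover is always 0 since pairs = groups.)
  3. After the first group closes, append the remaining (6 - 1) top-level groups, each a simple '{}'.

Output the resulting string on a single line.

Answer: {{{{{{{}}}}}}{}{}{}{}{}{}{}{}}{}{}{}{}{}

Derivation:
Spec: pairs=20 depth=7 groups=6
Leftover pairs = 20 - 7 - (6-1) = 8
First group: deep chain of depth 7 + 8 sibling pairs
Remaining 5 groups: simple '{}' each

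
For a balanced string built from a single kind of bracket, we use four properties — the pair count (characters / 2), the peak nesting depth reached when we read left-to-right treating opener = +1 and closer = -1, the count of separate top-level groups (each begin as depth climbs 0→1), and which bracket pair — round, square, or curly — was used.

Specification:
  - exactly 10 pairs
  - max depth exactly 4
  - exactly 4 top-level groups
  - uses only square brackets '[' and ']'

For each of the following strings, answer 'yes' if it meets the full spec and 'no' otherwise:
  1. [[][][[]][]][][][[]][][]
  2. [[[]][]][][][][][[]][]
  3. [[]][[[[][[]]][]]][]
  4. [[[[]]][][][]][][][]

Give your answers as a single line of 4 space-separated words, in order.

Answer: no no no yes

Derivation:
String 1 '[[][][[]][]][][][[]][][]': depth seq [1 2 1 2 1 2 3 2 1 2 1 0 1 0 1 0 1 2 1 0 1 0 1 0]
  -> pairs=12 depth=3 groups=6 -> no
String 2 '[[[]][]][][][][][[]][]': depth seq [1 2 3 2 1 2 1 0 1 0 1 0 1 0 1 0 1 2 1 0 1 0]
  -> pairs=11 depth=3 groups=7 -> no
String 3 '[[]][[[[][[]]][]]][]': depth seq [1 2 1 0 1 2 3 4 3 4 5 4 3 2 3 2 1 0 1 0]
  -> pairs=10 depth=5 groups=3 -> no
String 4 '[[[[]]][][][]][][][]': depth seq [1 2 3 4 3 2 1 2 1 2 1 2 1 0 1 0 1 0 1 0]
  -> pairs=10 depth=4 groups=4 -> yes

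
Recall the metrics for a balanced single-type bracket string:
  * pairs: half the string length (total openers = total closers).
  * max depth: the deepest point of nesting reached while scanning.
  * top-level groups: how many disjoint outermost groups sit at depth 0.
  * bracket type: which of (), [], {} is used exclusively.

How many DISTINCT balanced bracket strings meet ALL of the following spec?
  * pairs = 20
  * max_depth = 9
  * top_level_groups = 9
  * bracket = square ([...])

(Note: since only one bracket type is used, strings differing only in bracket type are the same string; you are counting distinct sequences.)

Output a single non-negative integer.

Answer: 25596

Derivation:
Spec: pairs=20 depth=9 groups=9
Count(depth <= 9) = 24578901
Count(depth <= 8) = 24553305
Count(depth == 9) = 24578901 - 24553305 = 25596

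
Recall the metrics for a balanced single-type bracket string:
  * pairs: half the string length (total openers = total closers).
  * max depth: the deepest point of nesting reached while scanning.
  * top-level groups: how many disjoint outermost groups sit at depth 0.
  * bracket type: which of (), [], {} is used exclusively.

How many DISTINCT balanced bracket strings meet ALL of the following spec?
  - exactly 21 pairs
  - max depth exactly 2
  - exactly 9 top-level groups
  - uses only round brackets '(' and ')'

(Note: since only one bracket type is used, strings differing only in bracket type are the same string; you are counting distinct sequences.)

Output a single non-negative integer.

Spec: pairs=21 depth=2 groups=9
Count(depth <= 2) = 125970
Count(depth <= 1) = 0
Count(depth == 2) = 125970 - 0 = 125970

Answer: 125970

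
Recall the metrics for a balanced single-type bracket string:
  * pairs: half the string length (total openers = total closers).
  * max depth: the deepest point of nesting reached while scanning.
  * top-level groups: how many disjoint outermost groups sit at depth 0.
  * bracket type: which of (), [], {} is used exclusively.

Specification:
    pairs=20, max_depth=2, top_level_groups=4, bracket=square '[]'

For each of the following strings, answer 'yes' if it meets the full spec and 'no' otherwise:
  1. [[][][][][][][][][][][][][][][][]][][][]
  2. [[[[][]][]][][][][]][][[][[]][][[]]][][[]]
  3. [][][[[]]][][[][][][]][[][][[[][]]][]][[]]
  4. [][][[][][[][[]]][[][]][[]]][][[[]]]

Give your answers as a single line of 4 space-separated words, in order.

String 1 '[[][][][][][][][][][][][][][][][]][][][]': depth seq [1 2 1 2 1 2 1 2 1 2 1 2 1 2 1 2 1 2 1 2 1 2 1 2 1 2 1 2 1 2 1 2 1 0 1 0 1 0 1 0]
  -> pairs=20 depth=2 groups=4 -> yes
String 2 '[[[[][]][]][][][][]][][[][[]][][[]]][][[]]': depth seq [1 2 3 4 3 4 3 2 3 2 1 2 1 2 1 2 1 2 1 0 1 0 1 2 1 2 3 2 1 2 1 2 3 2 1 0 1 0 1 2 1 0]
  -> pairs=21 depth=4 groups=5 -> no
String 3 '[][][[[]]][][[][][][]][[][][[[][]]][]][[]]': depth seq [1 0 1 0 1 2 3 2 1 0 1 0 1 2 1 2 1 2 1 2 1 0 1 2 1 2 1 2 3 4 3 4 3 2 1 2 1 0 1 2 1 0]
  -> pairs=21 depth=4 groups=7 -> no
String 4 '[][][[][][[][[]]][[][]][[]]][][[[]]]': depth seq [1 0 1 0 1 2 1 2 1 2 3 2 3 4 3 2 1 2 3 2 3 2 1 2 3 2 1 0 1 0 1 2 3 2 1 0]
  -> pairs=18 depth=4 groups=5 -> no

Answer: yes no no no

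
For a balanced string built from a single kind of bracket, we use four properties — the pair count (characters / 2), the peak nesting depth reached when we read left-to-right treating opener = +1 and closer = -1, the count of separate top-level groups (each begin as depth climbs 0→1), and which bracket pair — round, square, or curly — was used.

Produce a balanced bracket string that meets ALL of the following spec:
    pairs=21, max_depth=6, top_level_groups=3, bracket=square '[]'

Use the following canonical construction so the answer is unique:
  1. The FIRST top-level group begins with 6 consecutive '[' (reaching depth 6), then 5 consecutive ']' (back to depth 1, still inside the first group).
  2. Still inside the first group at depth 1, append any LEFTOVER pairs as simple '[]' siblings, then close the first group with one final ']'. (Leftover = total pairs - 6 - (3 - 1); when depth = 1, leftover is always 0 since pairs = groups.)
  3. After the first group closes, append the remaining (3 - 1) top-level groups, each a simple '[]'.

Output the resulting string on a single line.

Spec: pairs=21 depth=6 groups=3
Leftover pairs = 21 - 6 - (3-1) = 13
First group: deep chain of depth 6 + 13 sibling pairs
Remaining 2 groups: simple '[]' each

Answer: [[[[[[]]]]][][][][][][][][][][][][][]][][]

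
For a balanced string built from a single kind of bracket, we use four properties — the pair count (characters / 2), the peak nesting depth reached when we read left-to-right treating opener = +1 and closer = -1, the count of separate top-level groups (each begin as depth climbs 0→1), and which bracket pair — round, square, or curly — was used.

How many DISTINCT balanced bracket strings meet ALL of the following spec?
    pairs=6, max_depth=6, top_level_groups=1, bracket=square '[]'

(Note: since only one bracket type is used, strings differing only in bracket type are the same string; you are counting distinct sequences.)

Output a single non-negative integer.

Answer: 1

Derivation:
Spec: pairs=6 depth=6 groups=1
Count(depth <= 6) = 42
Count(depth <= 5) = 41
Count(depth == 6) = 42 - 41 = 1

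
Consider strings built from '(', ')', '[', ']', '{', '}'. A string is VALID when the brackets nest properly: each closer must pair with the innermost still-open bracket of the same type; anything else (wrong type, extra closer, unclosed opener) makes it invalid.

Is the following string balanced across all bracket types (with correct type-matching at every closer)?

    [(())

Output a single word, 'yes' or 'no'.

Answer: no

Derivation:
pos 0: push '['; stack = [
pos 1: push '('; stack = [(
pos 2: push '('; stack = [((
pos 3: ')' matches '('; pop; stack = [(
pos 4: ')' matches '('; pop; stack = [
end: stack still non-empty ([) → INVALID
Verdict: unclosed openers at end: [ → no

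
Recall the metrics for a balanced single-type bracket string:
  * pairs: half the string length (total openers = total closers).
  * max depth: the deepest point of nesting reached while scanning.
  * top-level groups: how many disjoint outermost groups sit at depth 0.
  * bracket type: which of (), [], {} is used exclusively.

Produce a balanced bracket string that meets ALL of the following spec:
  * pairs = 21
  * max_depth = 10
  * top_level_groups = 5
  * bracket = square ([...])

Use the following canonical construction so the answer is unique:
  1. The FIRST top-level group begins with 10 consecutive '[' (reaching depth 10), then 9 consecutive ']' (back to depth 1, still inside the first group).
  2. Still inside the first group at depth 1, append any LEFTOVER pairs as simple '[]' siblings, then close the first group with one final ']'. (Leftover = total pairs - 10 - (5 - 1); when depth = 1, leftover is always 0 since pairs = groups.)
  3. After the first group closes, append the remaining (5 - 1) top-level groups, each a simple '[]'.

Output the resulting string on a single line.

Answer: [[[[[[[[[[]]]]]]]]][][][][][][][]][][][][]

Derivation:
Spec: pairs=21 depth=10 groups=5
Leftover pairs = 21 - 10 - (5-1) = 7
First group: deep chain of depth 10 + 7 sibling pairs
Remaining 4 groups: simple '[]' each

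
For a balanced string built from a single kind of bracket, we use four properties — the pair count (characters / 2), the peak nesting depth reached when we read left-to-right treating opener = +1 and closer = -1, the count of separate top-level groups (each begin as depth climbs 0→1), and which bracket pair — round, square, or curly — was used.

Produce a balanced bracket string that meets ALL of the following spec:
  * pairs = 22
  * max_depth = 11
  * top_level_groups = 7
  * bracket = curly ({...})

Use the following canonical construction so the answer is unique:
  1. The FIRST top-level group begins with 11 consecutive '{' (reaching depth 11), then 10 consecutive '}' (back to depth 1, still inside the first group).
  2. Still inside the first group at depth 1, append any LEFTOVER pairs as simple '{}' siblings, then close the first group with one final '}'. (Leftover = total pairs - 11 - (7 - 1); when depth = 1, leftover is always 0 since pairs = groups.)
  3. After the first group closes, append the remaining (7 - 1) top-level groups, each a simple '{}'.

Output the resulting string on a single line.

Spec: pairs=22 depth=11 groups=7
Leftover pairs = 22 - 11 - (7-1) = 5
First group: deep chain of depth 11 + 5 sibling pairs
Remaining 6 groups: simple '{}' each

Answer: {{{{{{{{{{{}}}}}}}}}}{}{}{}{}{}}{}{}{}{}{}{}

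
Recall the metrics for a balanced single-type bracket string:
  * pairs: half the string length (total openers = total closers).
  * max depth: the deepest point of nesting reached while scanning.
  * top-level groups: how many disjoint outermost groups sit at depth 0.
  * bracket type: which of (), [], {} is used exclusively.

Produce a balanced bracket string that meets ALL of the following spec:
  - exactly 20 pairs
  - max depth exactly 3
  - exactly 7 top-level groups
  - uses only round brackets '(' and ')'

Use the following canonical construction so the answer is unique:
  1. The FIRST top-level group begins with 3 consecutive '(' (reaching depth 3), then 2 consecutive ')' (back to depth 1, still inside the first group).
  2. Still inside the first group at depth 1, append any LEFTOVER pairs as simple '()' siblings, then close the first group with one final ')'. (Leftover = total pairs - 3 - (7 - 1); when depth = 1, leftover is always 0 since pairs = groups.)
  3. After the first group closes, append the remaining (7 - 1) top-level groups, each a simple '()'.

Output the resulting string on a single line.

Spec: pairs=20 depth=3 groups=7
Leftover pairs = 20 - 3 - (7-1) = 11
First group: deep chain of depth 3 + 11 sibling pairs
Remaining 6 groups: simple '()' each

Answer: ((())()()()()()()()()()()())()()()()()()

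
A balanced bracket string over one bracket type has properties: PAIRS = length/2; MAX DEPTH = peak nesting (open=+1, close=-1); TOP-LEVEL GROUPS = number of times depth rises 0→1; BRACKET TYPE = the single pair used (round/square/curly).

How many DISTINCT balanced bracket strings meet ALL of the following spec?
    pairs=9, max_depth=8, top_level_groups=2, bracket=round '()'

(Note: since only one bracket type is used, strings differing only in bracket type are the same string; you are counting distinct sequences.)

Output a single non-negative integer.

Answer: 2

Derivation:
Spec: pairs=9 depth=8 groups=2
Count(depth <= 8) = 1430
Count(depth <= 7) = 1428
Count(depth == 8) = 1430 - 1428 = 2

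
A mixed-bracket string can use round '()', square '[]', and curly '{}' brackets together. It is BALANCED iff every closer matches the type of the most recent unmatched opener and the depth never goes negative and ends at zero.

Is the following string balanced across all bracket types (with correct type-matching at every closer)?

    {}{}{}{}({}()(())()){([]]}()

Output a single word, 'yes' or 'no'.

Answer: no

Derivation:
pos 0: push '{'; stack = {
pos 1: '}' matches '{'; pop; stack = (empty)
pos 2: push '{'; stack = {
pos 3: '}' matches '{'; pop; stack = (empty)
pos 4: push '{'; stack = {
pos 5: '}' matches '{'; pop; stack = (empty)
pos 6: push '{'; stack = {
pos 7: '}' matches '{'; pop; stack = (empty)
pos 8: push '('; stack = (
pos 9: push '{'; stack = ({
pos 10: '}' matches '{'; pop; stack = (
pos 11: push '('; stack = ((
pos 12: ')' matches '('; pop; stack = (
pos 13: push '('; stack = ((
pos 14: push '('; stack = (((
pos 15: ')' matches '('; pop; stack = ((
pos 16: ')' matches '('; pop; stack = (
pos 17: push '('; stack = ((
pos 18: ')' matches '('; pop; stack = (
pos 19: ')' matches '('; pop; stack = (empty)
pos 20: push '{'; stack = {
pos 21: push '('; stack = {(
pos 22: push '['; stack = {([
pos 23: ']' matches '['; pop; stack = {(
pos 24: saw closer ']' but top of stack is '(' (expected ')') → INVALID
Verdict: type mismatch at position 24: ']' closes '(' → no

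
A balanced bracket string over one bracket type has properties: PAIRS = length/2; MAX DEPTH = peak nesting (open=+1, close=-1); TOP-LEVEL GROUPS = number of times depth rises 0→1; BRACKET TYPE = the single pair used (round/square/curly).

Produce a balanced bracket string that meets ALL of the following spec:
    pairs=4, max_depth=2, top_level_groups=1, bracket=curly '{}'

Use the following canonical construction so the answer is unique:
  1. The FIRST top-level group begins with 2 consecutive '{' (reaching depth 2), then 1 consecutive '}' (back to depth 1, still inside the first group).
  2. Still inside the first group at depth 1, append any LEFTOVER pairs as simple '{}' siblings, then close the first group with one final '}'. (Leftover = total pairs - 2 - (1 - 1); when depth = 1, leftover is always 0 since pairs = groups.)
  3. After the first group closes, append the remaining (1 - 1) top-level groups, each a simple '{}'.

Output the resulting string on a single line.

Answer: {{}{}{}}

Derivation:
Spec: pairs=4 depth=2 groups=1
Leftover pairs = 4 - 2 - (1-1) = 2
First group: deep chain of depth 2 + 2 sibling pairs
Remaining 0 groups: simple '{}' each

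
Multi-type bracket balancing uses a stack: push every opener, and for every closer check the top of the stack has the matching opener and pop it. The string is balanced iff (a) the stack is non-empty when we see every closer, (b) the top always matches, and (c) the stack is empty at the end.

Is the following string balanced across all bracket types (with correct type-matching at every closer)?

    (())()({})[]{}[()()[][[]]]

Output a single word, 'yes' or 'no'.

Answer: yes

Derivation:
pos 0: push '('; stack = (
pos 1: push '('; stack = ((
pos 2: ')' matches '('; pop; stack = (
pos 3: ')' matches '('; pop; stack = (empty)
pos 4: push '('; stack = (
pos 5: ')' matches '('; pop; stack = (empty)
pos 6: push '('; stack = (
pos 7: push '{'; stack = ({
pos 8: '}' matches '{'; pop; stack = (
pos 9: ')' matches '('; pop; stack = (empty)
pos 10: push '['; stack = [
pos 11: ']' matches '['; pop; stack = (empty)
pos 12: push '{'; stack = {
pos 13: '}' matches '{'; pop; stack = (empty)
pos 14: push '['; stack = [
pos 15: push '('; stack = [(
pos 16: ')' matches '('; pop; stack = [
pos 17: push '('; stack = [(
pos 18: ')' matches '('; pop; stack = [
pos 19: push '['; stack = [[
pos 20: ']' matches '['; pop; stack = [
pos 21: push '['; stack = [[
pos 22: push '['; stack = [[[
pos 23: ']' matches '['; pop; stack = [[
pos 24: ']' matches '['; pop; stack = [
pos 25: ']' matches '['; pop; stack = (empty)
end: stack empty → VALID
Verdict: properly nested → yes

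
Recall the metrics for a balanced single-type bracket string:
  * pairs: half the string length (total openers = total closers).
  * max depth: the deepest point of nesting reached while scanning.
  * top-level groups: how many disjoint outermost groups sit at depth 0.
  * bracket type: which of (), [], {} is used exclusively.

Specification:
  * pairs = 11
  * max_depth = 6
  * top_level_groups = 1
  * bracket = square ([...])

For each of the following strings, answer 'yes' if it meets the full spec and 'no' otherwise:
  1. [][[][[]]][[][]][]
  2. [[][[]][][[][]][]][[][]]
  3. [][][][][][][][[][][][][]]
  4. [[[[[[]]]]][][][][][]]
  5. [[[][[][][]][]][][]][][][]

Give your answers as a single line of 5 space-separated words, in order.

Answer: no no no yes no

Derivation:
String 1 '[][[][[]]][[][]][]': depth seq [1 0 1 2 1 2 3 2 1 0 1 2 1 2 1 0 1 0]
  -> pairs=9 depth=3 groups=4 -> no
String 2 '[[][[]][][[][]][]][[][]]': depth seq [1 2 1 2 3 2 1 2 1 2 3 2 3 2 1 2 1 0 1 2 1 2 1 0]
  -> pairs=12 depth=3 groups=2 -> no
String 3 '[][][][][][][][[][][][][]]': depth seq [1 0 1 0 1 0 1 0 1 0 1 0 1 0 1 2 1 2 1 2 1 2 1 2 1 0]
  -> pairs=13 depth=2 groups=8 -> no
String 4 '[[[[[[]]]]][][][][][]]': depth seq [1 2 3 4 5 6 5 4 3 2 1 2 1 2 1 2 1 2 1 2 1 0]
  -> pairs=11 depth=6 groups=1 -> yes
String 5 '[[[][[][][]][]][][]][][][]': depth seq [1 2 3 2 3 4 3 4 3 4 3 2 3 2 1 2 1 2 1 0 1 0 1 0 1 0]
  -> pairs=13 depth=4 groups=4 -> no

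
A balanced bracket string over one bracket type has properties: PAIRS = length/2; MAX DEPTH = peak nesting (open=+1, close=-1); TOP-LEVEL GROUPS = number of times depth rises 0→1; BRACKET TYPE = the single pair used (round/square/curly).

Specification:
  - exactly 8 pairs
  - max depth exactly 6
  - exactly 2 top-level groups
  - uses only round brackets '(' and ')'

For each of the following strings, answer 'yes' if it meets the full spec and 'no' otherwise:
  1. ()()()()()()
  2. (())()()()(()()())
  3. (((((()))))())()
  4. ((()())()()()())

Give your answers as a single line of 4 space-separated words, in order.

Answer: no no yes no

Derivation:
String 1 '()()()()()()': depth seq [1 0 1 0 1 0 1 0 1 0 1 0]
  -> pairs=6 depth=1 groups=6 -> no
String 2 '(())()()()(()()())': depth seq [1 2 1 0 1 0 1 0 1 0 1 2 1 2 1 2 1 0]
  -> pairs=9 depth=2 groups=5 -> no
String 3 '(((((()))))())()': depth seq [1 2 3 4 5 6 5 4 3 2 1 2 1 0 1 0]
  -> pairs=8 depth=6 groups=2 -> yes
String 4 '((()())()()()())': depth seq [1 2 3 2 3 2 1 2 1 2 1 2 1 2 1 0]
  -> pairs=8 depth=3 groups=1 -> no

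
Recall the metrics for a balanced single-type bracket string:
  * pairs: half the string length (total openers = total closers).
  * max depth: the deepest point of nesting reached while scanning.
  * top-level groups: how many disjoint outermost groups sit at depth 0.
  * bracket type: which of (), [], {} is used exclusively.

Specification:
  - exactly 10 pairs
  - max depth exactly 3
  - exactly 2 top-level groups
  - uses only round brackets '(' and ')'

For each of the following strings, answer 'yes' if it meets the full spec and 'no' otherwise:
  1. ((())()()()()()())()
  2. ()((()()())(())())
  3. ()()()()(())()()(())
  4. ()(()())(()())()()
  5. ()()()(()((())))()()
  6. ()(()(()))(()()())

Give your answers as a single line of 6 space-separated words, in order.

Answer: yes no no no no no

Derivation:
String 1 '((())()()()()()())()': depth seq [1 2 3 2 1 2 1 2 1 2 1 2 1 2 1 2 1 0 1 0]
  -> pairs=10 depth=3 groups=2 -> yes
String 2 '()((()()())(())())': depth seq [1 0 1 2 3 2 3 2 3 2 1 2 3 2 1 2 1 0]
  -> pairs=9 depth=3 groups=2 -> no
String 3 '()()()()(())()()(())': depth seq [1 0 1 0 1 0 1 0 1 2 1 0 1 0 1 0 1 2 1 0]
  -> pairs=10 depth=2 groups=8 -> no
String 4 '()(()())(()())()()': depth seq [1 0 1 2 1 2 1 0 1 2 1 2 1 0 1 0 1 0]
  -> pairs=9 depth=2 groups=5 -> no
String 5 '()()()(()((())))()()': depth seq [1 0 1 0 1 0 1 2 1 2 3 4 3 2 1 0 1 0 1 0]
  -> pairs=10 depth=4 groups=6 -> no
String 6 '()(()(()))(()()())': depth seq [1 0 1 2 1 2 3 2 1 0 1 2 1 2 1 2 1 0]
  -> pairs=9 depth=3 groups=3 -> no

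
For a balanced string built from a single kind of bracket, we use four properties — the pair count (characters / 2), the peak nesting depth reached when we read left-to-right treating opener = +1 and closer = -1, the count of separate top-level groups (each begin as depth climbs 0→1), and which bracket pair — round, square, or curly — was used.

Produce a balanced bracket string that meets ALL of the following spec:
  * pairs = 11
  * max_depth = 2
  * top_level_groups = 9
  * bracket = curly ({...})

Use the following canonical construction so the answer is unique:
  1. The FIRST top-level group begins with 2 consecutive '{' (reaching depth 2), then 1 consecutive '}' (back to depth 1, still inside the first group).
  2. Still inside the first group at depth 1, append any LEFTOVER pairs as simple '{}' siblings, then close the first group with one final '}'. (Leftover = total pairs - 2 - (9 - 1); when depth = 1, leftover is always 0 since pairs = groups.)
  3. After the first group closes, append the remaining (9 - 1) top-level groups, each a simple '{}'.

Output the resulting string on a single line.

Spec: pairs=11 depth=2 groups=9
Leftover pairs = 11 - 2 - (9-1) = 1
First group: deep chain of depth 2 + 1 sibling pairs
Remaining 8 groups: simple '{}' each

Answer: {{}{}}{}{}{}{}{}{}{}{}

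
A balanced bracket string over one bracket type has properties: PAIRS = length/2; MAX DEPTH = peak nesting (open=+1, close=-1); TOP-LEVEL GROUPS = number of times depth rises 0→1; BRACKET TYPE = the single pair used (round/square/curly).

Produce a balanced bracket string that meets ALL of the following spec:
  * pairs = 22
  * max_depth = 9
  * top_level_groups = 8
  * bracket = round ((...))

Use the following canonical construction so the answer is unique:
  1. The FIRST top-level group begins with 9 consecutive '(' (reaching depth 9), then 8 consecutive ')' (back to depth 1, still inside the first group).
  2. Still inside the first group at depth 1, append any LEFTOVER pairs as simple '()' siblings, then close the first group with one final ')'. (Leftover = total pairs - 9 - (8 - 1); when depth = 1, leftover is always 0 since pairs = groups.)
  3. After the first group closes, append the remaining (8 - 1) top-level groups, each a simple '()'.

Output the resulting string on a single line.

Spec: pairs=22 depth=9 groups=8
Leftover pairs = 22 - 9 - (8-1) = 6
First group: deep chain of depth 9 + 6 sibling pairs
Remaining 7 groups: simple '()' each

Answer: ((((((((())))))))()()()()()())()()()()()()()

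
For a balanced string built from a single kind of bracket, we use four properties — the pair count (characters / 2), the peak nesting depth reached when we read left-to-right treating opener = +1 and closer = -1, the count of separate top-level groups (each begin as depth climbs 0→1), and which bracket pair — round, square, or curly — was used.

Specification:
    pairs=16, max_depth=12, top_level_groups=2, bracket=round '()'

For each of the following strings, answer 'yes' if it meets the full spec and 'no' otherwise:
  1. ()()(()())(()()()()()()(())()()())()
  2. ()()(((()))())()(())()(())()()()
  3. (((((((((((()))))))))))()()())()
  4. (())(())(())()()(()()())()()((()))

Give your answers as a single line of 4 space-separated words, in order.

Answer: no no yes no

Derivation:
String 1 '()()(()())(()()()()()()(())()()())()': depth seq [1 0 1 0 1 2 1 2 1 0 1 2 1 2 1 2 1 2 1 2 1 2 1 2 3 2 1 2 1 2 1 2 1 0 1 0]
  -> pairs=18 depth=3 groups=5 -> no
String 2 '()()(((()))())()(())()(())()()()': depth seq [1 0 1 0 1 2 3 4 3 2 1 2 1 0 1 0 1 2 1 0 1 0 1 2 1 0 1 0 1 0 1 0]
  -> pairs=16 depth=4 groups=10 -> no
String 3 '(((((((((((()))))))))))()()())()': depth seq [1 2 3 4 5 6 7 8 9 10 11 12 11 10 9 8 7 6 5 4 3 2 1 2 1 2 1 2 1 0 1 0]
  -> pairs=16 depth=12 groups=2 -> yes
String 4 '(())(())(())()()(()()())()()((()))': depth seq [1 2 1 0 1 2 1 0 1 2 1 0 1 0 1 0 1 2 1 2 1 2 1 0 1 0 1 0 1 2 3 2 1 0]
  -> pairs=17 depth=3 groups=9 -> no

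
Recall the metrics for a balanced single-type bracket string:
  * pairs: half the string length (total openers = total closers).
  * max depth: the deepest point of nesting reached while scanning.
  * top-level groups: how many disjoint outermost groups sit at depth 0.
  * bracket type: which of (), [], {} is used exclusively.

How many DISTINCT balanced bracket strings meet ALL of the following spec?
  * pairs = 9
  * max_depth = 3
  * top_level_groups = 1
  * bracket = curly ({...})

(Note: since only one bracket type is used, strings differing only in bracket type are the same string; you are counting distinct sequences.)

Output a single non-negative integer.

Spec: pairs=9 depth=3 groups=1
Count(depth <= 3) = 128
Count(depth <= 2) = 1
Count(depth == 3) = 128 - 1 = 127

Answer: 127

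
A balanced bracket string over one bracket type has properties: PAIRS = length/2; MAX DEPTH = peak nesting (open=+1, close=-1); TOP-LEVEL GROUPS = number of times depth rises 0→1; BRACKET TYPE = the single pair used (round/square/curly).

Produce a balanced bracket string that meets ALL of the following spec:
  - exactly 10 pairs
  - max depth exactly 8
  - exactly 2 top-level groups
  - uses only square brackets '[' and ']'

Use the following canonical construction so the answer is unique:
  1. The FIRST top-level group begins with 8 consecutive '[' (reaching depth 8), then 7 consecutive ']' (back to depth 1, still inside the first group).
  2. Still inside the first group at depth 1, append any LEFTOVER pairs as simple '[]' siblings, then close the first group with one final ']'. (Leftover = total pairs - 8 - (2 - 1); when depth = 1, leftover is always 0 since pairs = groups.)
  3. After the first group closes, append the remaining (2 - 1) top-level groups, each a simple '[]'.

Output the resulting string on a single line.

Spec: pairs=10 depth=8 groups=2
Leftover pairs = 10 - 8 - (2-1) = 1
First group: deep chain of depth 8 + 1 sibling pairs
Remaining 1 groups: simple '[]' each

Answer: [[[[[[[[]]]]]]][]][]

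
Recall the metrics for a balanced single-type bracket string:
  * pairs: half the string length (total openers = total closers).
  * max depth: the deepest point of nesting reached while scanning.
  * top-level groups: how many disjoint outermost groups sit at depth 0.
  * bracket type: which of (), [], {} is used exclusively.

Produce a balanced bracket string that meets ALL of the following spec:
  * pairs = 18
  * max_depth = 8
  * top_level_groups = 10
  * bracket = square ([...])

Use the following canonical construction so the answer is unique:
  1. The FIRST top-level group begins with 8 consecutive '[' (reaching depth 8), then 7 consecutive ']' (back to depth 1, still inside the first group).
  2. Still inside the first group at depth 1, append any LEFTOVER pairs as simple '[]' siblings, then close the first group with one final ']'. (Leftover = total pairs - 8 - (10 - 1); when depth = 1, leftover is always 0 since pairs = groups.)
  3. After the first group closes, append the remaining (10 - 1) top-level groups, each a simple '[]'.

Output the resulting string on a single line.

Answer: [[[[[[[[]]]]]]][]][][][][][][][][][]

Derivation:
Spec: pairs=18 depth=8 groups=10
Leftover pairs = 18 - 8 - (10-1) = 1
First group: deep chain of depth 8 + 1 sibling pairs
Remaining 9 groups: simple '[]' each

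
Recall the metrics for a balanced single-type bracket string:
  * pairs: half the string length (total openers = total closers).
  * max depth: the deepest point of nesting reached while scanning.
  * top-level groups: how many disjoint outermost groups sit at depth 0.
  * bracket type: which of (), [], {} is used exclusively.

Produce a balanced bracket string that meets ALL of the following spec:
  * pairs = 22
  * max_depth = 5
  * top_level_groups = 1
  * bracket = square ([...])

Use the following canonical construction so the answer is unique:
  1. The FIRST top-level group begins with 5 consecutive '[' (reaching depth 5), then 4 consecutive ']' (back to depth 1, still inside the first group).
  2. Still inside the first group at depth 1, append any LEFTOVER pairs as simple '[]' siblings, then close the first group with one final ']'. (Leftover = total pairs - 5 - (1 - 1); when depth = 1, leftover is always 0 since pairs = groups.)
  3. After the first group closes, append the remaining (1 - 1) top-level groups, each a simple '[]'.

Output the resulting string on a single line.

Answer: [[[[[]]]][][][][][][][][][][][][][][][][][]]

Derivation:
Spec: pairs=22 depth=5 groups=1
Leftover pairs = 22 - 5 - (1-1) = 17
First group: deep chain of depth 5 + 17 sibling pairs
Remaining 0 groups: simple '[]' each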